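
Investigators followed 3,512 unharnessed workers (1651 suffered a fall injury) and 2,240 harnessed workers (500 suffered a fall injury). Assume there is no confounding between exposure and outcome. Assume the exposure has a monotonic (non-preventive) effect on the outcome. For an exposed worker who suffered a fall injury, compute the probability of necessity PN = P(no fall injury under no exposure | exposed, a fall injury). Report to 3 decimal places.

p₁ = P(outcome | exposed) = 1651/3512 = 0.4701
p₀ = P(outcome | unexposed) = 500/2240 = 0.22321
Under exogeneity and monotonicity, PN = (p₁ − p₀) / p₁.
PN = (0.4701 − 0.22321) / 0.4701 = 0.24689 / 0.4701 ≈ 0.5252

PN ≈ 0.525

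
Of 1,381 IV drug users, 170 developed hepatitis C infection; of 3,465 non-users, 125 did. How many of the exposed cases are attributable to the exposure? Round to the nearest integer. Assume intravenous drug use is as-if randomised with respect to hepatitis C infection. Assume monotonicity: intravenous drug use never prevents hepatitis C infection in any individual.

p₁ = P(outcome | exposed) = 170/1381 = 0.1231
p₀ = P(outcome | unexposed) = 125/3465 = 0.036075
PN = (p₁ − p₀)/p₁ = (0.1231 − 0.036075) / 0.1231 ≈ 0.70694.
Attributable cases ≈ PN × (exposed cases) = 0.70694 × 170 ≈ 120.18.

about 120 cases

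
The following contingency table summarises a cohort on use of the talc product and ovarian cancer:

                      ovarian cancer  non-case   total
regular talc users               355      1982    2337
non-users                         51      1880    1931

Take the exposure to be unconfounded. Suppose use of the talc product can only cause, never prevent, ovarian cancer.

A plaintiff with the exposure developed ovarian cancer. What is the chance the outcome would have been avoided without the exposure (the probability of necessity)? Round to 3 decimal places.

p₁ = P(outcome | exposed) = 355/2337 = 0.1519
p₀ = P(outcome | unexposed) = 51/1931 = 0.026411
Under exogeneity and monotonicity, PN = (p₁ − p₀) / p₁.
PN = (0.1519 − 0.026411) / 0.1519 = 0.12549 / 0.1519 ≈ 0.8261

PN ≈ 0.826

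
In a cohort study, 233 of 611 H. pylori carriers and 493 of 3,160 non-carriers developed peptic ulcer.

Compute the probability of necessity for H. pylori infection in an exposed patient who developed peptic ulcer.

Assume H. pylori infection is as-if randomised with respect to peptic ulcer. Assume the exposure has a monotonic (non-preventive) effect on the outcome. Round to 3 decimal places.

p₁ = P(outcome | exposed) = 233/611 = 0.38134
p₀ = P(outcome | unexposed) = 493/3160 = 0.15601
Under exogeneity and monotonicity, PN = (p₁ − p₀) / p₁.
PN = (0.38134 − 0.15601) / 0.38134 = 0.22533 / 0.38134 ≈ 0.5909

PN ≈ 0.591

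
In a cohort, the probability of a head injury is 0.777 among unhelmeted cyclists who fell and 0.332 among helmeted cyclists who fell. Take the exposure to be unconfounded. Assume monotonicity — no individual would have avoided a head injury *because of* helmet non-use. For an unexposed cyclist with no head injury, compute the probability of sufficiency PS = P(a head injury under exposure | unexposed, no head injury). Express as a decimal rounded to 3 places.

Let p₁ = 0.777, p₀ = 0.332.
Under exogeneity and monotonicity, PS = (p₁ − p₀) / (1 − p₀).
PS = (0.777 − 0.332) / (1 − 0.332) = 0.445 / 0.668 ≈ 0.6662

PS ≈ 0.666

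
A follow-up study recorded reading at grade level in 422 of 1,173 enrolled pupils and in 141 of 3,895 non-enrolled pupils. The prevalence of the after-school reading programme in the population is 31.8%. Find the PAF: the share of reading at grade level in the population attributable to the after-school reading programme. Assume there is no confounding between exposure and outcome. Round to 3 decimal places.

p₁ = P(outcome | exposed) = 422/1173 = 0.35976
p₀ = P(outcome | unexposed) = 141/3895 = 0.0362
Overall risk P(Y=1) = π·p₁ + (1−π)·p₀ = 0.318×0.35976 + 0.682×0.0362 = 0.13909.
Under exogeneity, PAF = [P(Y=1) − p₀] / P(Y=1).
PAF = (0.13909 − 0.0362) / 0.13909 ≈ 0.7397

PAF ≈ 0.740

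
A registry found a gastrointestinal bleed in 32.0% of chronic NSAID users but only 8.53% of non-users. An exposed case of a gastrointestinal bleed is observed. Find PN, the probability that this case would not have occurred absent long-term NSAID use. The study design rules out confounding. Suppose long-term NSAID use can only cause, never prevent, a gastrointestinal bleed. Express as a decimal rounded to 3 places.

PN ≈ 0.733

p₁ = 0.32, p₀ = 0.0853.
Under exogeneity and monotonicity, PN = (p₁ − p₀) / p₁.
PN = (0.32 − 0.0853) / 0.32 = 0.2347 / 0.32 ≈ 0.7334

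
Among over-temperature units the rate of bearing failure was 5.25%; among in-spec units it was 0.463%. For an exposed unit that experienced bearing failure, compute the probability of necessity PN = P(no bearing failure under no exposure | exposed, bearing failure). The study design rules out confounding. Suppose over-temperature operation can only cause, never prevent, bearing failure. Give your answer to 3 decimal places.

PN ≈ 0.912

p₁ = 0.0525, p₀ = 0.00463.
Under exogeneity and monotonicity, PN = (p₁ − p₀) / p₁.
PN = (0.0525 − 0.00463) / 0.0525 = 0.04787 / 0.0525 ≈ 0.9118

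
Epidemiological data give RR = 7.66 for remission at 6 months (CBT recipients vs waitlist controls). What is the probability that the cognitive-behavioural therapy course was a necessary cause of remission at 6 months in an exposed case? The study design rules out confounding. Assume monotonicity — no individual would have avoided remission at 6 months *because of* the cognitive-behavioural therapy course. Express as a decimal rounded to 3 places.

Under exogeneity and monotonicity, PN = (RR − 1) / RR = 1 − 1/RR.
PN = (7.66 − 1) / 7.66 = 6.66 / 7.66 ≈ 0.8695

PN ≈ 0.869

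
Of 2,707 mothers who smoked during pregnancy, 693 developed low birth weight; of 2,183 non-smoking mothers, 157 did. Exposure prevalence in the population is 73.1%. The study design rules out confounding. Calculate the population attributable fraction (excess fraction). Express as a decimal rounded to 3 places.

PAF ≈ 0.652

p₁ = P(outcome | exposed) = 693/2707 = 0.256
p₀ = P(outcome | unexposed) = 157/2183 = 0.071919
Overall risk P(Y=1) = π·p₁ + (1−π)·p₀ = 0.731×0.256 + 0.269×0.071919 = 0.20648.
Under exogeneity, PAF = [P(Y=1) − p₀] / P(Y=1).
PAF = (0.20648 − 0.071919) / 0.20648 ≈ 0.6517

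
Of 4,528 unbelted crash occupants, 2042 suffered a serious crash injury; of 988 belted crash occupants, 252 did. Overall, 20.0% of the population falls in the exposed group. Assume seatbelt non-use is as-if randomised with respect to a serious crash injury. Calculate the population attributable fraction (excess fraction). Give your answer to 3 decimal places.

p₁ = P(outcome | exposed) = 2042/4528 = 0.45097
p₀ = P(outcome | unexposed) = 252/988 = 0.25506
Overall risk P(Y=1) = π·p₁ + (1−π)·p₀ = 0.2×0.45097 + 0.8×0.25506 = 0.29424.
Under exogeneity, PAF = [P(Y=1) − p₀] / P(Y=1).
PAF = (0.29424 − 0.25506) / 0.29424 ≈ 0.1332

PAF ≈ 0.133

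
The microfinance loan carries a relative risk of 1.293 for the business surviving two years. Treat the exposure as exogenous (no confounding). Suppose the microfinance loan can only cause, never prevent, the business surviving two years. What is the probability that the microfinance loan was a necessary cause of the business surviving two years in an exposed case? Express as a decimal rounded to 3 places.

Under exogeneity and monotonicity, PN = (RR − 1) / RR = 1 − 1/RR.
PN = (1.293 − 1) / 1.293 = 0.293 / 1.293 ≈ 0.2266

PN ≈ 0.227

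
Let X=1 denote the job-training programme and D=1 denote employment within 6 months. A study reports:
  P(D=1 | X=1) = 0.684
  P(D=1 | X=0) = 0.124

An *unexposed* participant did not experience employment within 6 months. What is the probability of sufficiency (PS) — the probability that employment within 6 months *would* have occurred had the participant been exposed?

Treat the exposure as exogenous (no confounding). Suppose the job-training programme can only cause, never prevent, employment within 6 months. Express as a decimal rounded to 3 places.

Let p₁ = 0.684, p₀ = 0.124.
Under exogeneity and monotonicity, PS = (p₁ − p₀) / (1 − p₀).
PS = (0.684 − 0.124) / (1 − 0.124) = 0.56 / 0.876 ≈ 0.6393

PS ≈ 0.639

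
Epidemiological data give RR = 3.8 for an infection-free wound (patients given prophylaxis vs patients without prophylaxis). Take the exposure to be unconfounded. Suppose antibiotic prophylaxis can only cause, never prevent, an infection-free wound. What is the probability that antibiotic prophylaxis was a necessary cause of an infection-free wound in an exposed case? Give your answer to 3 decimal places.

PN ≈ 0.737

Under exogeneity and monotonicity, PN = (RR − 1) / RR = 1 − 1/RR.
PN = (3.8 − 1) / 3.8 = 2.8 / 3.8 ≈ 0.7368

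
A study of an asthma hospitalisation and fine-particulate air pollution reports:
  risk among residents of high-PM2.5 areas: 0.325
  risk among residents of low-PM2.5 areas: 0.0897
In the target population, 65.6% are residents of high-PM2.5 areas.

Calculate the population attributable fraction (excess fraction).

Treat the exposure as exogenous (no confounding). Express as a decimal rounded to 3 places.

Let p₁ = 0.325, p₀ = 0.0897.
Overall risk P(Y=1) = π·p₁ + (1−π)·p₀ = 0.656×0.325 + 0.344×0.0897 = 0.24406.
Under exogeneity, PAF = [P(Y=1) − p₀] / P(Y=1).
PAF = (0.24406 − 0.0897) / 0.24406 ≈ 0.6325

PAF ≈ 0.632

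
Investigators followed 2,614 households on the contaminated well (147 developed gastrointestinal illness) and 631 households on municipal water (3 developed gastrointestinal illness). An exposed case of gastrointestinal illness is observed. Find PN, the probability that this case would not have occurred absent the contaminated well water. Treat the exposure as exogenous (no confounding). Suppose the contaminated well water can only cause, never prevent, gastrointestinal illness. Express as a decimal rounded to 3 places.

PN ≈ 0.915

p₁ = P(outcome | exposed) = 147/2614 = 0.056236
p₀ = P(outcome | unexposed) = 3/631 = 0.0047544
Under exogeneity and monotonicity, PN = (p₁ − p₀) / p₁.
PN = (0.056236 − 0.0047544) / 0.056236 = 0.051481 / 0.056236 ≈ 0.9155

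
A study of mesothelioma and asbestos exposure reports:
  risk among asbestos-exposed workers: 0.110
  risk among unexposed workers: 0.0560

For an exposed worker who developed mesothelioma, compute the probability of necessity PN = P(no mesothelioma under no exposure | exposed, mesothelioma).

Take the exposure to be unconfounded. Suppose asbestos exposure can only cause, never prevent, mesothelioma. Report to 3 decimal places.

PN ≈ 0.491

Let p₁ = 0.11, p₀ = 0.056.
Under exogeneity and monotonicity, PN = (p₁ − p₀) / p₁.
PN = (0.11 − 0.056) / 0.11 = 0.054 / 0.11 ≈ 0.4909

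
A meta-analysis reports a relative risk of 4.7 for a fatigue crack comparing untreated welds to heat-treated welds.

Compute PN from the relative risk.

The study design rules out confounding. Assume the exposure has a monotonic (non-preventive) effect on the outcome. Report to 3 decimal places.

Under exogeneity and monotonicity, PN = (RR − 1) / RR = 1 − 1/RR.
PN = (4.7 − 1) / 4.7 = 3.7 / 4.7 ≈ 0.7872

PN ≈ 0.787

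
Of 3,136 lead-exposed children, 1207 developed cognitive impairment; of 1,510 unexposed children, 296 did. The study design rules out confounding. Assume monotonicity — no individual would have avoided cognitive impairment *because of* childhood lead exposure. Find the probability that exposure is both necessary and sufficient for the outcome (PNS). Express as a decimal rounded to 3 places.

p₁ = P(outcome | exposed) = 1207/3136 = 0.38489
p₀ = P(outcome | unexposed) = 296/1510 = 0.19603
Under exogeneity and monotonicity, PNS = p₁ − p₀.
PNS = 0.38489 − 0.19603 = 0.18886

PNS ≈ 0.189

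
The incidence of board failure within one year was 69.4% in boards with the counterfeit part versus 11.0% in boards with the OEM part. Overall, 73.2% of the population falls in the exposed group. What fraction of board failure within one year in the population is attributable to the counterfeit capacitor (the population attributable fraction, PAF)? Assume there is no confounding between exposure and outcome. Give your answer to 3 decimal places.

p₁ = 0.694, p₀ = 0.11.
Overall risk P(Y=1) = π·p₁ + (1−π)·p₀ = 0.732×0.694 + 0.268×0.11 = 0.53749.
Under exogeneity, PAF = [P(Y=1) − p₀] / P(Y=1).
PAF = (0.53749 − 0.11) / 0.53749 ≈ 0.7953

PAF ≈ 0.795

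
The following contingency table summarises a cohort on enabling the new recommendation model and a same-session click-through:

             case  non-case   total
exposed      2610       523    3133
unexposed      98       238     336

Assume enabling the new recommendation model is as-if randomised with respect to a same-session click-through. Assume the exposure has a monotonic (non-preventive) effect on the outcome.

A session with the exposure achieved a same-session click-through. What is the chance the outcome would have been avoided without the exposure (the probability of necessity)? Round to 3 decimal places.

p₁ = P(outcome | exposed) = 2610/3133 = 0.83307
p₀ = P(outcome | unexposed) = 98/336 = 0.29167
Under exogeneity and monotonicity, PN = (p₁ − p₀)/p₁.
PN = (0.83307 − 0.29167) / 0.83307 ≈ 0.6499

PN ≈ 0.650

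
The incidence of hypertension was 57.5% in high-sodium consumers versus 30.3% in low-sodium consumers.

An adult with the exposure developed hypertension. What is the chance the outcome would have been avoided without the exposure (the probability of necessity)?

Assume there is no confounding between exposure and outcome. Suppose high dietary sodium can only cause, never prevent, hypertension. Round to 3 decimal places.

PN ≈ 0.473

p₁ = 0.575, p₀ = 0.303.
Under exogeneity and monotonicity, PN = (p₁ − p₀) / p₁.
PN = (0.575 − 0.303) / 0.575 = 0.272 / 0.575 ≈ 0.4730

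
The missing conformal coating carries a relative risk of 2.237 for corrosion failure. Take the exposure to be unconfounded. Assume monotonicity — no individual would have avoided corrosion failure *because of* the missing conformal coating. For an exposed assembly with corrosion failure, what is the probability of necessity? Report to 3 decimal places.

Under exogeneity and monotonicity, PN = (RR − 1) / RR = 1 − 1/RR.
PN = (2.237 − 1) / 2.237 = 1.237 / 2.237 ≈ 0.5530

PN ≈ 0.553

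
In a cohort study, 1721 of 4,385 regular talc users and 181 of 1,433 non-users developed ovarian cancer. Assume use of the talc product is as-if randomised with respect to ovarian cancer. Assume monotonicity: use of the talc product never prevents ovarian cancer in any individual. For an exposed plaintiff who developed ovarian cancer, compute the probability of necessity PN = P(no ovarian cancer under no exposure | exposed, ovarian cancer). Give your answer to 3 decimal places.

PN ≈ 0.678

p₁ = P(outcome | exposed) = 1721/4385 = 0.39247
p₀ = P(outcome | unexposed) = 181/1433 = 0.12631
Under exogeneity and monotonicity, PN = (p₁ − p₀) / p₁.
PN = (0.39247 − 0.12631) / 0.39247 = 0.26617 / 0.39247 ≈ 0.6782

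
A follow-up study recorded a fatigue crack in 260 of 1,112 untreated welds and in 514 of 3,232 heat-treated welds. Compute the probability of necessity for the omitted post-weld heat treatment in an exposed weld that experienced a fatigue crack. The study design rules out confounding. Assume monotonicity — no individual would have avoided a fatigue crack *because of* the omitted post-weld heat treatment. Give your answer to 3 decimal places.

p₁ = P(outcome | exposed) = 260/1112 = 0.23381
p₀ = P(outcome | unexposed) = 514/3232 = 0.15903
Under exogeneity and monotonicity, PN = (p₁ − p₀) / p₁.
PN = (0.23381 − 0.15903) / 0.23381 = 0.074778 / 0.23381 ≈ 0.3198

PN ≈ 0.320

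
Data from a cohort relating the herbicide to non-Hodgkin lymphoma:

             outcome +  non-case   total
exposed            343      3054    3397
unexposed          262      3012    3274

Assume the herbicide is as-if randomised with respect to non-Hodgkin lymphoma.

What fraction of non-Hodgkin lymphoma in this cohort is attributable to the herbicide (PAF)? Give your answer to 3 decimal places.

PAF ≈ 0.118

p₁ = P(outcome | exposed) = 343/3397 = 0.10097
p₀ = P(outcome | unexposed) = 262/3274 = 0.080024
Exposure prevalence π = 3397/6671 = 0.50922; overall risk P(Y=1) = 0.090691.
Under exogeneity, PAF = [P(Y=1) − p₀]/P(Y=1).
PAF = (0.090691 − 0.080024) / 0.090691 ≈ 0.1176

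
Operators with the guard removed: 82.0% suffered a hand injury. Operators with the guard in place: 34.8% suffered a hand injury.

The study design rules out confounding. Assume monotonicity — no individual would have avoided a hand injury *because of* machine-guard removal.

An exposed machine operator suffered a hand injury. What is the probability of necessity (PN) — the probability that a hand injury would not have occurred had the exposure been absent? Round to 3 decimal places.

PN ≈ 0.576

p₁ = 0.82, p₀ = 0.348.
Under exogeneity and monotonicity, PN = (p₁ − p₀) / p₁.
PN = (0.82 − 0.348) / 0.82 = 0.472 / 0.82 ≈ 0.5756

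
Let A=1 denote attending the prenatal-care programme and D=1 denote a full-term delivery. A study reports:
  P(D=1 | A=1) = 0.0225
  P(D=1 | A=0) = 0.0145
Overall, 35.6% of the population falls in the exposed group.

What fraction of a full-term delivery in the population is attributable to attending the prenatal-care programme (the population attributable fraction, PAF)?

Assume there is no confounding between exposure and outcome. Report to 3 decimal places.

PAF ≈ 0.164

Let p₁ = 0.0225, p₀ = 0.0145.
Overall risk P(Y=1) = π·p₁ + (1−π)·p₀ = 0.356×0.0225 + 0.644×0.0145 = 0.017348.
Under exogeneity, PAF = [P(Y=1) − p₀] / P(Y=1).
PAF = (0.017348 − 0.0145) / 0.017348 ≈ 0.1642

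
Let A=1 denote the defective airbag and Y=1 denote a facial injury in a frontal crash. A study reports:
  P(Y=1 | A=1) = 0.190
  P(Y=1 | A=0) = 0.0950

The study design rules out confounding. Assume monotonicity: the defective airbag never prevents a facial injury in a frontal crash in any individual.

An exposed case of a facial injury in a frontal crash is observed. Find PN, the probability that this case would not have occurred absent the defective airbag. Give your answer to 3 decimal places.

Let p₁ = 0.19, p₀ = 0.095.
Under exogeneity and monotonicity, PN = (p₁ − p₀) / p₁.
PN = (0.19 − 0.095) / 0.19 = 0.095 / 0.19 ≈ 0.5000

PN ≈ 0.500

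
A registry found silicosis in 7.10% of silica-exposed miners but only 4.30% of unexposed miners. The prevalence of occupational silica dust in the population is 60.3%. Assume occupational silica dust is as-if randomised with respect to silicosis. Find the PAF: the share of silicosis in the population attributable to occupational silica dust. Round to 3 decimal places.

p₁ = 0.071, p₀ = 0.043.
Overall risk P(Y=1) = π·p₁ + (1−π)·p₀ = 0.603×0.071 + 0.397×0.043 = 0.059884.
Under exogeneity, PAF = [P(Y=1) − p₀] / P(Y=1).
PAF = (0.059884 − 0.043) / 0.059884 ≈ 0.2819

PAF ≈ 0.282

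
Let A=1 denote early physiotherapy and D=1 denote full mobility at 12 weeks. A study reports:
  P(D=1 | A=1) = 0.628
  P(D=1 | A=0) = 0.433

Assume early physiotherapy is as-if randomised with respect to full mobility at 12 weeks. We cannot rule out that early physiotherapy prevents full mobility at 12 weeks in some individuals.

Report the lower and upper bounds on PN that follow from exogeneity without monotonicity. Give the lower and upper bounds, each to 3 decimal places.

0.311 ≤ PN ≤ 0.903

Let p₁ = 0.628, p₀ = 0.433.
Under exogeneity alone the bounds on PN are max{0,(p₁−p₀)/p₁} ≤ PN ≤ min{1,(1−p₀)/p₁}.
  lower = (p₁ − p₀)/p₁ = 0.195 / 0.628 ≈ 0.3105
  upper = min{1, (1 − p₀)/p₁} = 0.567 / 0.628 ≈ 0.9029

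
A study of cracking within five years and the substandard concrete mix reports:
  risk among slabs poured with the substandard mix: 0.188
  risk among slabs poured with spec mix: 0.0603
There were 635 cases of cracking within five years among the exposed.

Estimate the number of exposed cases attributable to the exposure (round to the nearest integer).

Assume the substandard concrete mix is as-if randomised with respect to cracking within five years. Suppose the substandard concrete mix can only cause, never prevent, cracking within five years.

about 431 cases

Let p₁ = 0.188, p₀ = 0.0603.
PN = (p₁ − p₀)/p₁ = (0.188 − 0.0603) / 0.188 ≈ 0.67926.
Attributable cases ≈ PN × (exposed cases) = 0.67926 × 635 ≈ 431.33.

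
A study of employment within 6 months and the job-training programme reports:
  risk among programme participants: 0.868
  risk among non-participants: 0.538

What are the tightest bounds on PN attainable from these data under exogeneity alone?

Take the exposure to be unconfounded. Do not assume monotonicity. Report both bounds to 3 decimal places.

Let p₁ = 0.868, p₀ = 0.538.
Under exogeneity alone the bounds on PN are max{0,(p₁−p₀)/p₁} ≤ PN ≤ min{1,(1−p₀)/p₁}.
  lower = (p₁ − p₀)/p₁ = 0.33 / 0.868 ≈ 0.3802
  upper = min{1, (1 − p₀)/p₁} = 0.462 / 0.868 ≈ 0.5323

0.380 ≤ PN ≤ 0.532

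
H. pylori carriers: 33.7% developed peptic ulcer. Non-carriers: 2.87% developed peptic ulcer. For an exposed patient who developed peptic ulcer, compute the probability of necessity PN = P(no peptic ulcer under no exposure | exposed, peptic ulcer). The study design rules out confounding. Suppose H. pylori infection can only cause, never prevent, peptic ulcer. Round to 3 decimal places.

PN ≈ 0.915

p₁ = 0.337, p₀ = 0.0287.
Under exogeneity and monotonicity, PN = (p₁ − p₀) / p₁.
PN = (0.337 − 0.0287) / 0.337 = 0.3083 / 0.337 ≈ 0.9148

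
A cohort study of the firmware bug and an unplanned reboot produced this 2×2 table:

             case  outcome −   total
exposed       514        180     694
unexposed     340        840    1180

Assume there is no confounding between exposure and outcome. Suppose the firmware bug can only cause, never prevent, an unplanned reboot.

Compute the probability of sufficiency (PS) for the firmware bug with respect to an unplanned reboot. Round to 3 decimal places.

PS ≈ 0.636

p₁ = P(outcome | exposed) = 514/694 = 0.74063
p₀ = P(outcome | unexposed) = 340/1180 = 0.28814
Under exogeneity and monotonicity, PS = (p₁ − p₀) / (1 − p₀).
PS = (0.74063 − 0.28814) / (1 − 0.28814) = 0.4525 / 0.71186 ≈ 0.6357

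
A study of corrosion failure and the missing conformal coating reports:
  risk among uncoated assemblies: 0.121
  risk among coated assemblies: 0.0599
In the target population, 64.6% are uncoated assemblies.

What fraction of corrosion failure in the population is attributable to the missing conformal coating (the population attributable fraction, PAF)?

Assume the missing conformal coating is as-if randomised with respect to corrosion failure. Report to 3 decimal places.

Let p₁ = 0.121, p₀ = 0.0599.
Overall risk P(Y=1) = π·p₁ + (1−π)·p₀ = 0.646×0.121 + 0.354×0.0599 = 0.099371.
Under exogeneity, PAF = [P(Y=1) − p₀] / P(Y=1).
PAF = (0.099371 − 0.0599) / 0.099371 ≈ 0.3972

PAF ≈ 0.397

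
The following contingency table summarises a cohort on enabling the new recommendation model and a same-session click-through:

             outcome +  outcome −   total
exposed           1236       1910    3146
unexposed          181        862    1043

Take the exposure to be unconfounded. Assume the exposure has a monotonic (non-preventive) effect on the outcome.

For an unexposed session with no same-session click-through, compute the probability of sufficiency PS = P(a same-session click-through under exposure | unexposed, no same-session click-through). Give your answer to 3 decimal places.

p₁ = P(outcome | exposed) = 1236/3146 = 0.39288
p₀ = P(outcome | unexposed) = 181/1043 = 0.17354
Under exogeneity and monotonicity, PS = (p₁ − p₀) / (1 − p₀).
PS = (0.39288 − 0.17354) / (1 − 0.17354) = 0.21934 / 0.82646 ≈ 0.2654

PS ≈ 0.265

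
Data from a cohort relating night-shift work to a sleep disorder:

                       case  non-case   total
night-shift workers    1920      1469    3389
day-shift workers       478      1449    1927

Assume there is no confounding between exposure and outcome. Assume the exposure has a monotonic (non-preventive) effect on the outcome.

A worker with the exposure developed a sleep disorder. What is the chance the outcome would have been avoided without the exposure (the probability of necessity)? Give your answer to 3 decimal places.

p₁ = P(outcome | exposed) = 1920/3389 = 0.56654
p₀ = P(outcome | unexposed) = 478/1927 = 0.24805
Under exogeneity and monotonicity, PN = (p₁ − p₀)/p₁.
PN = (0.56654 − 0.24805) / 0.56654 ≈ 0.5622

PN ≈ 0.562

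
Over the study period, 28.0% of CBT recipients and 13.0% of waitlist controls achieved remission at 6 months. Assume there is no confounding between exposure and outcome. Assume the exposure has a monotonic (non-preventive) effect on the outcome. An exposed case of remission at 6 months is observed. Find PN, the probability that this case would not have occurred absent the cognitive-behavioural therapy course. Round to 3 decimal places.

p₁ = 0.28, p₀ = 0.13.
Under exogeneity and monotonicity, PN = (p₁ − p₀) / p₁.
PN = (0.28 − 0.13) / 0.28 = 0.15 / 0.28 ≈ 0.5357

PN ≈ 0.536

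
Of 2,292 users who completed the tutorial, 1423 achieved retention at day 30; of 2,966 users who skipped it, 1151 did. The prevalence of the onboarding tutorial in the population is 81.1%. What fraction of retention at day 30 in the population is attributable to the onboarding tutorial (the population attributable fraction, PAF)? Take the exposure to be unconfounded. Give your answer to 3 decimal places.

p₁ = P(outcome | exposed) = 1423/2292 = 0.62086
p₀ = P(outcome | unexposed) = 1151/2966 = 0.38806
Overall risk P(Y=1) = π·p₁ + (1−π)·p₀ = 0.811×0.62086 + 0.189×0.38806 = 0.57686.
Under exogeneity, PAF = [P(Y=1) − p₀] / P(Y=1).
PAF = (0.57686 − 0.38806) / 0.57686 ≈ 0.3273

PAF ≈ 0.327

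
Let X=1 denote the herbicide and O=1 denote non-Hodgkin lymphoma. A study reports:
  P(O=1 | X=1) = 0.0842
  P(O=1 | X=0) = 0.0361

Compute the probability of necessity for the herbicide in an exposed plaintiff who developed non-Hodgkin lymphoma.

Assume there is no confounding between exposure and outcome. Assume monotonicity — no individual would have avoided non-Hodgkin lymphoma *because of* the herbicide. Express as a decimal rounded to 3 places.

PN ≈ 0.571

Let p₁ = 0.0842, p₀ = 0.0361.
Under exogeneity and monotonicity, PN = (p₁ − p₀) / p₁.
PN = (0.0842 − 0.0361) / 0.0842 = 0.0481 / 0.0842 ≈ 0.5713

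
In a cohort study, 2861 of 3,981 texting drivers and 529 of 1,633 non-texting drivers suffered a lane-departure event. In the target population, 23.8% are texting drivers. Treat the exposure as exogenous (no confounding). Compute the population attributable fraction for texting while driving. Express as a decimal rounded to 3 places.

PAF ≈ 0.225

p₁ = P(outcome | exposed) = 2861/3981 = 0.71866
p₀ = P(outcome | unexposed) = 529/1633 = 0.32394
Overall risk P(Y=1) = π·p₁ + (1−π)·p₀ = 0.238×0.71866 + 0.762×0.32394 = 0.41789.
Under exogeneity, PAF = [P(Y=1) − p₀] / P(Y=1).
PAF = (0.41789 − 0.32394) / 0.41789 ≈ 0.2248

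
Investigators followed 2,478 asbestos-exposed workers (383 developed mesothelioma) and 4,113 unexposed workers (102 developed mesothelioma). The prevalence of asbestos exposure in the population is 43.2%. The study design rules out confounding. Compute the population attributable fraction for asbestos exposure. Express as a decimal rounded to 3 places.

PAF ≈ 0.693

p₁ = P(outcome | exposed) = 383/2478 = 0.15456
p₀ = P(outcome | unexposed) = 102/4113 = 0.024799
Overall risk P(Y=1) = π·p₁ + (1−π)·p₀ = 0.432×0.15456 + 0.568×0.024799 = 0.080856.
Under exogeneity, PAF = [P(Y=1) − p₀] / P(Y=1).
PAF = (0.080856 − 0.024799) / 0.080856 ≈ 0.6933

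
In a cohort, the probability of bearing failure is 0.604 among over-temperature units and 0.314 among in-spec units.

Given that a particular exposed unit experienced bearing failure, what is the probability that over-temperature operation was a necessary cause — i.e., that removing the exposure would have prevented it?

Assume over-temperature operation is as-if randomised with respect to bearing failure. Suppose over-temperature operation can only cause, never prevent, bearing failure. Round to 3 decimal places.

Let p₁ = 0.604, p₀ = 0.314.
Under exogeneity and monotonicity, PN = (p₁ − p₀) / p₁.
PN = (0.604 − 0.314) / 0.604 = 0.29 / 0.604 ≈ 0.4801

PN ≈ 0.480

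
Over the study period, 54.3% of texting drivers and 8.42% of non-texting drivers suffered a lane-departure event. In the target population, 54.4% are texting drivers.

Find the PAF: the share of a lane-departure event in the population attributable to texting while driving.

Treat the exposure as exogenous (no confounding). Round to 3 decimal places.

p₁ = 0.543, p₀ = 0.0842.
Overall risk P(Y=1) = π·p₁ + (1−π)·p₀ = 0.544×0.543 + 0.456×0.0842 = 0.33379.
Under exogeneity, PAF = [P(Y=1) − p₀] / P(Y=1).
PAF = (0.33379 − 0.0842) / 0.33379 ≈ 0.7477

PAF ≈ 0.748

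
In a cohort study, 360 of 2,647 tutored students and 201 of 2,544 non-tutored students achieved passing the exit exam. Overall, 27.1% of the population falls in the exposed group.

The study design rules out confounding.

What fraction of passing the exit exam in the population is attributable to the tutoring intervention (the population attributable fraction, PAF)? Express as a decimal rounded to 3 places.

PAF ≈ 0.164

p₁ = P(outcome | exposed) = 360/2647 = 0.136
p₀ = P(outcome | unexposed) = 201/2544 = 0.079009
Overall risk P(Y=1) = π·p₁ + (1−π)·p₀ = 0.271×0.136 + 0.729×0.079009 = 0.094455.
Under exogeneity, PAF = [P(Y=1) − p₀] / P(Y=1).
PAF = (0.094455 − 0.079009) / 0.094455 ≈ 0.1635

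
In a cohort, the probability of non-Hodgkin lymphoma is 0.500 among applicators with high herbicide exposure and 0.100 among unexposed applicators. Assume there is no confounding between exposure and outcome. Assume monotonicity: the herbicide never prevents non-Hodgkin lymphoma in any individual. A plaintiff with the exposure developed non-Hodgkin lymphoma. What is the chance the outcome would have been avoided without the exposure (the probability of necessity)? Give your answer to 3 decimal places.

PN ≈ 0.800

Let p₁ = 0.5, p₀ = 0.1.
Under exogeneity and monotonicity, PN = (p₁ − p₀) / p₁.
PN = (0.5 − 0.1) / 0.5 = 0.4 / 0.5 ≈ 0.8000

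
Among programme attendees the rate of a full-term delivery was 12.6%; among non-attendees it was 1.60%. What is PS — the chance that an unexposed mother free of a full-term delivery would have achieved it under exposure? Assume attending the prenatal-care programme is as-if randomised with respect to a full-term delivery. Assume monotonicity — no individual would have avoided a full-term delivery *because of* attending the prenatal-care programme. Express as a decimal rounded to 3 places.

PS ≈ 0.112

p₁ = 0.126, p₀ = 0.016.
Under exogeneity and monotonicity, PS = (p₁ − p₀) / (1 − p₀).
PS = (0.126 − 0.016) / (1 − 0.016) = 0.11 / 0.984 ≈ 0.1118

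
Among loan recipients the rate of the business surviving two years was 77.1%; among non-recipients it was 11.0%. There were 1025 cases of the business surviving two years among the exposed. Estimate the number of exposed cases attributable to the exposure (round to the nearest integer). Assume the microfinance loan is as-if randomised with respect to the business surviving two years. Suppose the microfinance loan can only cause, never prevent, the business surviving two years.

p₁ = 0.771, p₀ = 0.11.
PN = (p₁ − p₀)/p₁ = (0.771 − 0.11) / 0.771 ≈ 0.85733.
Attributable cases ≈ PN × (exposed cases) = 0.85733 × 1025 ≈ 878.76.

about 879 cases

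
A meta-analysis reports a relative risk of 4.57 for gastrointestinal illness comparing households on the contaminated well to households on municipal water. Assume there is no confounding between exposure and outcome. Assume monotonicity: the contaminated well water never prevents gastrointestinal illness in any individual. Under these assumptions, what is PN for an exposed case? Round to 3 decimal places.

Under exogeneity and monotonicity, PN = (RR − 1) / RR = 1 − 1/RR.
PN = (4.57 − 1) / 4.57 = 3.57 / 4.57 ≈ 0.7812

PN ≈ 0.781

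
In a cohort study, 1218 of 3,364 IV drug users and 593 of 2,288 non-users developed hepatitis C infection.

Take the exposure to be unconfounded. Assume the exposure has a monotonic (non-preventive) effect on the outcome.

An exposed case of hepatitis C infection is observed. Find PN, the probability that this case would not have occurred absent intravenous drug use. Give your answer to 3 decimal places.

PN ≈ 0.284

p₁ = P(outcome | exposed) = 1218/3364 = 0.36207
p₀ = P(outcome | unexposed) = 593/2288 = 0.25918
Under exogeneity and monotonicity, PN = (p₁ − p₀) / p₁.
PN = (0.36207 − 0.25918) / 0.36207 = 0.10289 / 0.36207 ≈ 0.2842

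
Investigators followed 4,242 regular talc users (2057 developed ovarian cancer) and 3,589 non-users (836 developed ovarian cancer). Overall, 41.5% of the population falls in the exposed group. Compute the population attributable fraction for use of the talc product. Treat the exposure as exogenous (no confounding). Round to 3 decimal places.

PAF ≈ 0.310

p₁ = P(outcome | exposed) = 2057/4242 = 0.48491
p₀ = P(outcome | unexposed) = 836/3589 = 0.23293
Overall risk P(Y=1) = π·p₁ + (1−π)·p₀ = 0.415×0.48491 + 0.585×0.23293 = 0.33751.
Under exogeneity, PAF = [P(Y=1) − p₀] / P(Y=1).
PAF = (0.33751 − 0.23293) / 0.33751 ≈ 0.3098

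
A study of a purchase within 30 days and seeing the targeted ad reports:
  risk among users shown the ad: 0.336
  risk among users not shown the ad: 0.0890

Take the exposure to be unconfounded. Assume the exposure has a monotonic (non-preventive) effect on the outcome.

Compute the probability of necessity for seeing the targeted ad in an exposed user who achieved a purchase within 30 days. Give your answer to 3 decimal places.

Let p₁ = 0.336, p₀ = 0.089.
Under exogeneity and monotonicity, PN = (p₁ − p₀) / p₁.
PN = (0.336 − 0.089) / 0.336 = 0.247 / 0.336 ≈ 0.7351

PN ≈ 0.735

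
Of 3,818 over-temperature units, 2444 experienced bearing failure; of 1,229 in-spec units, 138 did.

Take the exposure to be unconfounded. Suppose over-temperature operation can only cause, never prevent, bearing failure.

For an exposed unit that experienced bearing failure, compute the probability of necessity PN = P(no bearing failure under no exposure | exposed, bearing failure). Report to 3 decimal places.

p₁ = P(outcome | exposed) = 2444/3818 = 0.64013
p₀ = P(outcome | unexposed) = 138/1229 = 0.11229
Under exogeneity and monotonicity, PN = (p₁ − p₀) / p₁.
PN = (0.64013 − 0.11229) / 0.64013 = 0.52784 / 0.64013 ≈ 0.8246

PN ≈ 0.825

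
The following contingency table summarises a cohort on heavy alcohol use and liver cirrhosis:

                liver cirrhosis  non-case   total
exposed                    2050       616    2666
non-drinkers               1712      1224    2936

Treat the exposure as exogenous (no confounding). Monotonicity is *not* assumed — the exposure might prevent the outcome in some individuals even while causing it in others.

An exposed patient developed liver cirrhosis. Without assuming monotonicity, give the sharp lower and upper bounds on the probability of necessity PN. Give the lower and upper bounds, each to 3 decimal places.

p₁ = P(outcome | exposed) = 2050/2666 = 0.76894
p₀ = P(outcome | unexposed) = 1712/2936 = 0.58311
Under exogeneity alone the bounds on PN are max{0,(p₁−p₀)/p₁} ≤ PN ≤ min{1,(1−p₀)/p₁}.
  lower = (p₁ − p₀)/p₁ = 0.18584 / 0.76894 ≈ 0.2417
  upper = min{1, (1 − p₀)/p₁} = 0.41689 / 0.76894 ≈ 0.5422

0.242 ≤ PN ≤ 0.542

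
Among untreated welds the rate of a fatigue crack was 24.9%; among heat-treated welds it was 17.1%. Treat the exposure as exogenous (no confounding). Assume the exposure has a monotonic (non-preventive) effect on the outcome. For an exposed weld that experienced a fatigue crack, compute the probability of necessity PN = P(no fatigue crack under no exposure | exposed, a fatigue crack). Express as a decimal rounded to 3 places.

PN ≈ 0.313

p₁ = 0.249, p₀ = 0.171.
Under exogeneity and monotonicity, PN = (p₁ − p₀) / p₁.
PN = (0.249 − 0.171) / 0.249 = 0.078 / 0.249 ≈ 0.3133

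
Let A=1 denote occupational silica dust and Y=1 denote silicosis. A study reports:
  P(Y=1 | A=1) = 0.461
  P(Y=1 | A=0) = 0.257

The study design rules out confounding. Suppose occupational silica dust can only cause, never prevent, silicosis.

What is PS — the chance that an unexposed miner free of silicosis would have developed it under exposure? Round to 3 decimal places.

PS ≈ 0.275

Let p₁ = 0.461, p₀ = 0.257.
Under exogeneity and monotonicity, PS = (p₁ − p₀) / (1 − p₀).
PS = (0.461 − 0.257) / (1 − 0.257) = 0.204 / 0.743 ≈ 0.2746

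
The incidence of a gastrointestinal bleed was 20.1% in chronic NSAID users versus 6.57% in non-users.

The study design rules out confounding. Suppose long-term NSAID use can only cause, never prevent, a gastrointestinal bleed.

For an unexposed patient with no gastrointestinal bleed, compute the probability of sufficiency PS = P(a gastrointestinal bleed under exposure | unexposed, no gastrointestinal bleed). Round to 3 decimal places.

PS ≈ 0.145

p₁ = 0.201, p₀ = 0.0657.
Under exogeneity and monotonicity, PS = (p₁ − p₀) / (1 − p₀).
PS = (0.201 − 0.0657) / (1 − 0.0657) = 0.1353 / 0.9343 ≈ 0.1448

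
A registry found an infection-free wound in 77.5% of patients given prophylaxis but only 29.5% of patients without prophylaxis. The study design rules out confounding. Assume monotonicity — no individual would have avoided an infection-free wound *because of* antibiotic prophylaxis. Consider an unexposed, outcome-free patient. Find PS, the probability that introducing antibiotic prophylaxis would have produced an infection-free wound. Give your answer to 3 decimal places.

PS ≈ 0.681

p₁ = 0.775, p₀ = 0.295.
Under exogeneity and monotonicity, PS = (p₁ − p₀) / (1 − p₀).
PS = (0.775 − 0.295) / (1 − 0.295) = 0.48 / 0.705 ≈ 0.6809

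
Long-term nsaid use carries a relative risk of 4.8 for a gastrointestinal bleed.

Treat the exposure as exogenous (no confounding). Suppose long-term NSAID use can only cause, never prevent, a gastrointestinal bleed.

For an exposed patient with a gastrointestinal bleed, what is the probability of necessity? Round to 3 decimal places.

PN ≈ 0.792

Under exogeneity and monotonicity, PN = (RR − 1) / RR = 1 − 1/RR.
PN = (4.8 − 1) / 4.8 = 3.8 / 4.8 ≈ 0.7917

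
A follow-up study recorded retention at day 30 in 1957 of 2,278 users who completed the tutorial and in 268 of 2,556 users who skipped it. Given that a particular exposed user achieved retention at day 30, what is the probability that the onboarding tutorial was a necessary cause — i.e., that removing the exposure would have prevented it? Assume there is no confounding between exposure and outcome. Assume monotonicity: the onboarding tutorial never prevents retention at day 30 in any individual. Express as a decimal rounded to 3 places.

PN ≈ 0.878

p₁ = P(outcome | exposed) = 1957/2278 = 0.85909
p₀ = P(outcome | unexposed) = 268/2556 = 0.10485
Under exogeneity and monotonicity, PN = (p₁ − p₀) / p₁.
PN = (0.85909 − 0.10485) / 0.85909 = 0.75424 / 0.85909 ≈ 0.8780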